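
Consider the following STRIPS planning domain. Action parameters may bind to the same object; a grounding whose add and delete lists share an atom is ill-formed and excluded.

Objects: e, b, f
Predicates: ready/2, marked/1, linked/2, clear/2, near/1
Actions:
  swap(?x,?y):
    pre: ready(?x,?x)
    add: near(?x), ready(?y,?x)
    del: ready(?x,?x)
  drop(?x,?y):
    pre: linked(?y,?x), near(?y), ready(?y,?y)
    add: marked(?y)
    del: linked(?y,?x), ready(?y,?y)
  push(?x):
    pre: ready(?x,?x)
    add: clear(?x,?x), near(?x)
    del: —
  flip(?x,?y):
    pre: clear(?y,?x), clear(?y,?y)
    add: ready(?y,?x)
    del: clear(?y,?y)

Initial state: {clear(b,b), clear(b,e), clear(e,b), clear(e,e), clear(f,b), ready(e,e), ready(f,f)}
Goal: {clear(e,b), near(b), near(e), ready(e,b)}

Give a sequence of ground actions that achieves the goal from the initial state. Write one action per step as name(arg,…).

swap(e,b); flip(b,b); swap(b,e)

1. swap(e,b)  →  {clear(b,b), clear(b,e), clear(e,b), clear(e,e), clear(f,b), near(e), ready(b,e), ready(f,f)}
2. flip(b,b)  →  {clear(b,e), clear(e,b), clear(e,e), clear(f,b), near(e), ready(b,b), ready(b,e), ready(f,f)}
3. swap(b,e)  →  {clear(b,e), clear(e,b), clear(e,e), clear(f,b), near(b), near(e), ready(b,e), ready(e,b), ready(f,f)}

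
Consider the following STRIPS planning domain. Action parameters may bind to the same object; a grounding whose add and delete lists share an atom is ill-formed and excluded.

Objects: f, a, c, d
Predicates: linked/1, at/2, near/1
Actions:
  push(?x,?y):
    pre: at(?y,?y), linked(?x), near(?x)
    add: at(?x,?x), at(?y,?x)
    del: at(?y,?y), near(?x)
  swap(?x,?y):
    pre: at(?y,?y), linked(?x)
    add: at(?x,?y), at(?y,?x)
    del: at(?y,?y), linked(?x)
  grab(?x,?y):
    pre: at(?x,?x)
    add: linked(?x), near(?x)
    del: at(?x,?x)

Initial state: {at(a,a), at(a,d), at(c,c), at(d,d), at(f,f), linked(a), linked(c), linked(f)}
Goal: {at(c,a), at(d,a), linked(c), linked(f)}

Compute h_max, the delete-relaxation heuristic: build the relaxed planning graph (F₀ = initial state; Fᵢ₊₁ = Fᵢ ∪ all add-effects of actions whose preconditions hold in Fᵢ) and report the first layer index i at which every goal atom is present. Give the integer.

F0 = init (8 atoms)
F1 = F0 ∪ {at(a,c), at(a,f), at(c,a), at(c,d), at(c,f), at(d,a), at(d,c), at(d,f), at(f,a), at(f,c), at(f,d), linked(d), near(a), near(c), near(d), near(f)}  (24 atoms)
goal ⊆ F1  ⇒  h_max = 1

1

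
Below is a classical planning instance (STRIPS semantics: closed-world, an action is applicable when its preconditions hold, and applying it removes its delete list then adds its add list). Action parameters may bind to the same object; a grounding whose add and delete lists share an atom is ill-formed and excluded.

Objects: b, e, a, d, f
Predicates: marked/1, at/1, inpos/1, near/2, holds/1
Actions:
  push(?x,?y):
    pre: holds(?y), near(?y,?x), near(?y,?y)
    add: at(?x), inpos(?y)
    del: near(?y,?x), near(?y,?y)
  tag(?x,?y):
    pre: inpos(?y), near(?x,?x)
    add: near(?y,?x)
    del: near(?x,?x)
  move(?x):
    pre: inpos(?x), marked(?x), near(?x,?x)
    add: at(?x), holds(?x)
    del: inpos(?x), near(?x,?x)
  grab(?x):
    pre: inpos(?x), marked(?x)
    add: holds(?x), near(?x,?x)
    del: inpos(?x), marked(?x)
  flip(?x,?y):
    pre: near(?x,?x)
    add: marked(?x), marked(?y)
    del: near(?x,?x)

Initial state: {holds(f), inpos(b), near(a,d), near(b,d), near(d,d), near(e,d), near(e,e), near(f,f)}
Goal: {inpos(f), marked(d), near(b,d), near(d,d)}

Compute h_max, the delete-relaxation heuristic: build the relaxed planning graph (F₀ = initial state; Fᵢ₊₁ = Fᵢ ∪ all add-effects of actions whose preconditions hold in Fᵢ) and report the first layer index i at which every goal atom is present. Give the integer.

F0 = init (8 atoms)
F1 = F0 ∪ {at(f), inpos(f), marked(a), marked(b), marked(d), marked(e), marked(f), near(b,e), near(b,f)}  (17 atoms)
goal ⊆ F1  ⇒  h_max = 1

1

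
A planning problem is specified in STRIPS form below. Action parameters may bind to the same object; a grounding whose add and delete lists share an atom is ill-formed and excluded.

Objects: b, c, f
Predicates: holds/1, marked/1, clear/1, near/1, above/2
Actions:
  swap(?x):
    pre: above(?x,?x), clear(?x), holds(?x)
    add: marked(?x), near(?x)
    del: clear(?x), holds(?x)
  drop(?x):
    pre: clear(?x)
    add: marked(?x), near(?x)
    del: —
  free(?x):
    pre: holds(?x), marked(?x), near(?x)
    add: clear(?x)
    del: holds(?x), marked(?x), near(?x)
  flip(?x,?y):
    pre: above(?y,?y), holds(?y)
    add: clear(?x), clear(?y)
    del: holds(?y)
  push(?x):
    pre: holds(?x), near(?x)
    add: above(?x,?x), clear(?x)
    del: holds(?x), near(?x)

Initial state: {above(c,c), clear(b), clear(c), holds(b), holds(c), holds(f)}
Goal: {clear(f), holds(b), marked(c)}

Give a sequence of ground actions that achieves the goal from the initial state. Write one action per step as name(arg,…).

1. drop(c)  →  {above(c,c), clear(b), clear(c), holds(b), holds(c), holds(f), marked(c), near(c)}
2. flip(f,c)  →  {above(c,c), clear(b), clear(c), clear(f), holds(b), holds(f), marked(c), near(c)}

drop(c); flip(f,c)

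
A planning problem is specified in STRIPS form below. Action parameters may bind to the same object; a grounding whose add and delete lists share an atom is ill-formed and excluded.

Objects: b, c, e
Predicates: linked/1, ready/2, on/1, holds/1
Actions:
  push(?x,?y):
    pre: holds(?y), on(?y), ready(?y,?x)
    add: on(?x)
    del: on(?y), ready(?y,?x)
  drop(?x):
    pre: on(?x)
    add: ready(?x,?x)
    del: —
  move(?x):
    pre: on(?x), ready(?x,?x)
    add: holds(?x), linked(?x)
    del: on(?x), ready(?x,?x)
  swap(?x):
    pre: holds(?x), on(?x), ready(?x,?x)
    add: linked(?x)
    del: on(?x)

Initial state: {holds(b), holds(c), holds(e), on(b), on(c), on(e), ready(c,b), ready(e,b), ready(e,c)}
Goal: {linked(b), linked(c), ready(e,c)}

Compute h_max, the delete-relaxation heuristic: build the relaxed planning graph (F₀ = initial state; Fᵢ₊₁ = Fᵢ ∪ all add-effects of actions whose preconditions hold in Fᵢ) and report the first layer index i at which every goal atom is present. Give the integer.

2

F0 = init (9 atoms)
F1 = F0 ∪ {ready(b,b), ready(c,c), ready(e,e)}  (12 atoms)
F2 = F1 ∪ {linked(b), linked(c), linked(e)}  (15 atoms)
goal ⊆ F2  ⇒  h_max = 2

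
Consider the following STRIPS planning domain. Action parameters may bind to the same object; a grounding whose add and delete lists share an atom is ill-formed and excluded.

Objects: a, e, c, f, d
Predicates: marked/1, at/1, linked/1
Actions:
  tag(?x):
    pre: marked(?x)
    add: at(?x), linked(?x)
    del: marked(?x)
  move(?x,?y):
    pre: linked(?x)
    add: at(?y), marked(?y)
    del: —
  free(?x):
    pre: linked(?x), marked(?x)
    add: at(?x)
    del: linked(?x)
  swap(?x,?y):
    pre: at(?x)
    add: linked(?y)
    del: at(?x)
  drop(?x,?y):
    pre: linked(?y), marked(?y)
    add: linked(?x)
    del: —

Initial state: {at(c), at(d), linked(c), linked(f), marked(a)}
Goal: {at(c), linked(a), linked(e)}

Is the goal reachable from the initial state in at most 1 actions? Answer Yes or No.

No

1. tag(a)  →  {at(a), at(c), at(d), linked(a), linked(c), linked(f)}
2. swap(a,e)  →  {at(c), at(d), linked(a), linked(c), linked(e), linked(f)}
optimal plan length = 2; 2 > 1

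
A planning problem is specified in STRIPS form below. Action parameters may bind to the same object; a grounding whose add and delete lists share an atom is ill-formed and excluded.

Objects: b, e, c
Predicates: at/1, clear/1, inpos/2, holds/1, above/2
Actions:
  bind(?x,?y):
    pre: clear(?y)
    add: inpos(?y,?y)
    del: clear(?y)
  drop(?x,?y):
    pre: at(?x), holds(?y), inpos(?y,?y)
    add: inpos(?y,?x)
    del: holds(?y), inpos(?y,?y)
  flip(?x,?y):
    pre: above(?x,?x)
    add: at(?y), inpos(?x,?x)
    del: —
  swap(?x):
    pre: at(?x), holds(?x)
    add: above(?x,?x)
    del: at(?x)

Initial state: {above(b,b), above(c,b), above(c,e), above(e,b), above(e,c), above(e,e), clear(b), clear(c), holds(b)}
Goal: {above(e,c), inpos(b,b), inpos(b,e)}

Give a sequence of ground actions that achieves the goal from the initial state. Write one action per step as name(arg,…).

1. flip(b,e)  →  {above(b,b), above(c,b), above(c,e), above(e,b), above(e,c), above(e,e), at(e), clear(b), clear(c), holds(b), inpos(b,b)}
2. drop(e,b)  →  {above(b,b), above(c,b), above(c,e), above(e,b), above(e,c), above(e,e), at(e), clear(b), clear(c), inpos(b,e)}
3. bind(b,b)  →  {above(b,b), above(c,b), above(c,e), above(e,b), above(e,c), above(e,e), at(e), clear(c), inpos(b,b), inpos(b,e)}

flip(b,e); drop(e,b); bind(b,b)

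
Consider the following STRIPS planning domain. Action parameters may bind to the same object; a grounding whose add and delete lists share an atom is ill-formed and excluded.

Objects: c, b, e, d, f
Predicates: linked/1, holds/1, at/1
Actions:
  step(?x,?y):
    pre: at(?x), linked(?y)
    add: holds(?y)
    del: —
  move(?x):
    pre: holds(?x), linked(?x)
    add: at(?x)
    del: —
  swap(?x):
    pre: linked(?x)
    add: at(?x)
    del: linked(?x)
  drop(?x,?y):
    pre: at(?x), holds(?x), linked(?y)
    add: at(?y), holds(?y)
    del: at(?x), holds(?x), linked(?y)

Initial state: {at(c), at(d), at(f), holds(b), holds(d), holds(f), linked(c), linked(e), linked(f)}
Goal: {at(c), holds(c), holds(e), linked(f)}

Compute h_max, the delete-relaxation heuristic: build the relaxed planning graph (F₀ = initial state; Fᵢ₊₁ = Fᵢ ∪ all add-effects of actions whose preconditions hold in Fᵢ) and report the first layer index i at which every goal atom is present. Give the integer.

F0 = init (9 atoms)
F1 = F0 ∪ {at(e), holds(c), holds(e)}  (12 atoms)
goal ⊆ F1  ⇒  h_max = 1

1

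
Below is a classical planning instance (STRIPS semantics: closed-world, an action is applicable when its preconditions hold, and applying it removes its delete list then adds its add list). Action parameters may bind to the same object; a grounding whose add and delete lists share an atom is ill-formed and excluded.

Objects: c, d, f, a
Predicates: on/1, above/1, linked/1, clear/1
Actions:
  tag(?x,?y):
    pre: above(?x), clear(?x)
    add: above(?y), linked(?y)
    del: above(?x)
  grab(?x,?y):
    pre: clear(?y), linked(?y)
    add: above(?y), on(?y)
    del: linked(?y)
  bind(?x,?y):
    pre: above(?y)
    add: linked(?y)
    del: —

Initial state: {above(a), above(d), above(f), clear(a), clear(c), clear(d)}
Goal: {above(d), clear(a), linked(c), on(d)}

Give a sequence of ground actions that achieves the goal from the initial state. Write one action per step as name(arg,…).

tag(d,c); tag(c,d); grab(c,d)

1. tag(d,c)  →  {above(a), above(c), above(f), clear(a), clear(c), clear(d), linked(c)}
2. tag(c,d)  →  {above(a), above(d), above(f), clear(a), clear(c), clear(d), linked(c), linked(d)}
3. grab(c,d)  →  {above(a), above(d), above(f), clear(a), clear(c), clear(d), linked(c), on(d)}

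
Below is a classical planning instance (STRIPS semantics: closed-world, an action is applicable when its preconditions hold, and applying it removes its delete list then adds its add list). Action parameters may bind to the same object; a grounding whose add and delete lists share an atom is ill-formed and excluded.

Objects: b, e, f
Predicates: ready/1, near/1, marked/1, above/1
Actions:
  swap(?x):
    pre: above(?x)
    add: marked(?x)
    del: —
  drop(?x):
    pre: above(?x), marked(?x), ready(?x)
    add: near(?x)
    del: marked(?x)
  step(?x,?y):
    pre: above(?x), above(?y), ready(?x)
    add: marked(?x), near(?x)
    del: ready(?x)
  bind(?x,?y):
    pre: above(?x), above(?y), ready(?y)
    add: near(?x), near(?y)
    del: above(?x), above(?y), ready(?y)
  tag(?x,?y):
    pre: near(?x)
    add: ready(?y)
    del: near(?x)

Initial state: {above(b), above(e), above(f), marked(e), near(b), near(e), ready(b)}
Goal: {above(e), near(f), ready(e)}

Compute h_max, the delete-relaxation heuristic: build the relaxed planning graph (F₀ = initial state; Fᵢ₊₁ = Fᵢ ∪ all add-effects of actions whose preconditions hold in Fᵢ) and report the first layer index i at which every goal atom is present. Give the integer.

1

F0 = init (7 atoms)
F1 = F0 ∪ {marked(b), marked(f), near(f), ready(e), ready(f)}  (12 atoms)
goal ⊆ F1  ⇒  h_max = 1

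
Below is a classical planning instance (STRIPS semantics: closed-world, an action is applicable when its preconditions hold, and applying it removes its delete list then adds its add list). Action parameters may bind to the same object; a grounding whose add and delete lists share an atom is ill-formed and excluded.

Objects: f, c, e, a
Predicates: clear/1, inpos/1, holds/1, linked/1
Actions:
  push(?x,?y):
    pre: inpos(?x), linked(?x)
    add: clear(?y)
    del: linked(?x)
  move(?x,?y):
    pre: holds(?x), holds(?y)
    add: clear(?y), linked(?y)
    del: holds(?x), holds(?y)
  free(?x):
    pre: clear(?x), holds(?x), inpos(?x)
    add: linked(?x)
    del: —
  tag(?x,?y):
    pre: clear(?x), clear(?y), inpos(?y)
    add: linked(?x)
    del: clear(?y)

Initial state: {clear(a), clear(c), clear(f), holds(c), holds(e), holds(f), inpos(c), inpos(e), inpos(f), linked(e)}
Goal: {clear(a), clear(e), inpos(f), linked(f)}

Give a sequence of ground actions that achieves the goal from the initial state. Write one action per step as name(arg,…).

push(e,e); move(f,f)

1. push(e,e)  →  {clear(a), clear(c), clear(e), clear(f), holds(c), holds(e), holds(f), inpos(c), inpos(e), inpos(f)}
2. move(f,f)  →  {clear(a), clear(c), clear(e), clear(f), holds(c), holds(e), inpos(c), inpos(e), inpos(f), linked(f)}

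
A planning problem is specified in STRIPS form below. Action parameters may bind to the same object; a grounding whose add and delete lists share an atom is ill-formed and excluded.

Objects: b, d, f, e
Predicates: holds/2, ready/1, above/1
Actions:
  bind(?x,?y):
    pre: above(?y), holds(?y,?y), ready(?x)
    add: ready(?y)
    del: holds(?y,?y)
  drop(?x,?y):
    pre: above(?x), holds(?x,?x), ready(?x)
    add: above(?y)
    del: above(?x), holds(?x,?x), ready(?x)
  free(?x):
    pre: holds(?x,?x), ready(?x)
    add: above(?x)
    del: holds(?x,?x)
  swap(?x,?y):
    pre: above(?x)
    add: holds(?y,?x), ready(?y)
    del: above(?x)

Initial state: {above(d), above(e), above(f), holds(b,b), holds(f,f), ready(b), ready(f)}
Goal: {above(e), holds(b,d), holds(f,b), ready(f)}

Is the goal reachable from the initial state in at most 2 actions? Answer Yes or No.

No

1. drop(f,b)  →  {above(b), above(d), above(e), holds(b,b), ready(b)}
2. swap(b,f)  →  {above(d), above(e), holds(b,b), holds(f,b), ready(b), ready(f)}
3. swap(d,b)  →  {above(e), holds(b,b), holds(b,d), holds(f,b), ready(b), ready(f)}
optimal plan length = 3; 3 > 2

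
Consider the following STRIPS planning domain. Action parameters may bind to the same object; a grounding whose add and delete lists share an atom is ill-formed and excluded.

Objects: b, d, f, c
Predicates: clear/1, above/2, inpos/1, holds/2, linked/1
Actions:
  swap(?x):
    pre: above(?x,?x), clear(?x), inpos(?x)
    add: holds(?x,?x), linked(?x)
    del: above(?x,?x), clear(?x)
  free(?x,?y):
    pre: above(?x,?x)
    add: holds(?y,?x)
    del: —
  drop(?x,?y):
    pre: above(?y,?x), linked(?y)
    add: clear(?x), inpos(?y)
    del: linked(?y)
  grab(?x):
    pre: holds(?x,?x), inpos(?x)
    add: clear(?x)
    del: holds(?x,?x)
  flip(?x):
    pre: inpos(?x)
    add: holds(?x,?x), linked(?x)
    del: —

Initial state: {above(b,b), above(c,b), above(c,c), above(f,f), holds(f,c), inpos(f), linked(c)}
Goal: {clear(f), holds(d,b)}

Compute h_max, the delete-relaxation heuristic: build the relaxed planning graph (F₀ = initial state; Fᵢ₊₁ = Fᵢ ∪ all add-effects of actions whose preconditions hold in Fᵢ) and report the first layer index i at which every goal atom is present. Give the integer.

F0 = init (7 atoms)
F1 = F0 ∪ {clear(b), clear(c), holds(b,b), holds(b,c), holds(b,f), holds(c,b), holds(c,c), holds(c,f), holds(d,b), holds(d,c), holds(d,f), holds(f,b), holds(f,f), inpos(c), linked(f)}  (22 atoms)
F2 = F1 ∪ {clear(f)}  (23 atoms)
goal ⊆ F2  ⇒  h_max = 2

2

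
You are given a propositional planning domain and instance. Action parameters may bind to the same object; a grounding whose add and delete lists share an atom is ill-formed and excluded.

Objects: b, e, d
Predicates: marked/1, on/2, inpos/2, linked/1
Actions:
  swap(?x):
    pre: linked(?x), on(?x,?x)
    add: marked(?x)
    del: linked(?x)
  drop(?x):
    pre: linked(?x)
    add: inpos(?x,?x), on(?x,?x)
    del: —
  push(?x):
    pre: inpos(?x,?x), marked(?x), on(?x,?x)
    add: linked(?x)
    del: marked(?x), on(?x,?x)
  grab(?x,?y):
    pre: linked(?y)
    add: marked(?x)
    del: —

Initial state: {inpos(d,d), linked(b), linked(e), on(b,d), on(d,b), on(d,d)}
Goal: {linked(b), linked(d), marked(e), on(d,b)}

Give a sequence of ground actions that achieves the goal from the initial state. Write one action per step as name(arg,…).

1. grab(e,b)  →  {inpos(d,d), linked(b), linked(e), marked(e), on(b,d), on(d,b), on(d,d)}
2. grab(d,b)  →  {inpos(d,d), linked(b), linked(e), marked(d), marked(e), on(b,d), on(d,b), on(d,d)}
3. push(d)  →  {inpos(d,d), linked(b), linked(d), linked(e), marked(e), on(b,d), on(d,b)}

grab(e,b); grab(d,b); push(d)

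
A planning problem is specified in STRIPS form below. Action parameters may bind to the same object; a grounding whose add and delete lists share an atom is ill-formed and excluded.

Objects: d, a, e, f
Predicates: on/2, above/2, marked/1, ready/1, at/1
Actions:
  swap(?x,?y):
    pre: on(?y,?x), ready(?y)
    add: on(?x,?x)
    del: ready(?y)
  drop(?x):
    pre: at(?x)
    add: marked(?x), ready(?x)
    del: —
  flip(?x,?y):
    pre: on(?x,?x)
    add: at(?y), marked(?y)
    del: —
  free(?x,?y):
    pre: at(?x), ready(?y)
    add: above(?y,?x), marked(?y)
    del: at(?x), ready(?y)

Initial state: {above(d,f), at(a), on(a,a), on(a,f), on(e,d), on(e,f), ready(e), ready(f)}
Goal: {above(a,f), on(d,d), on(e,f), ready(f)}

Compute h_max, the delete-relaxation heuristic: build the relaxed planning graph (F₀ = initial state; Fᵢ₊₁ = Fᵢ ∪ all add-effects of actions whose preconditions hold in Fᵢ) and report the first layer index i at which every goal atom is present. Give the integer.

F0 = init (8 atoms)
F1 = F0 ∪ {above(e,a), above(f,a), at(d), at(e), at(f), marked(a), marked(d), marked(e), marked(f), on(d,d), on(f,f), ready(a)}  (20 atoms)
F2 = F1 ∪ {above(a,a), above(a,d), above(a,e), above(a,f), above(e,d), above(e,e), above(e,f), above(f,d), above(f,e), above(f,f), ready(d)}  (31 atoms)
goal ⊆ F2  ⇒  h_max = 2

2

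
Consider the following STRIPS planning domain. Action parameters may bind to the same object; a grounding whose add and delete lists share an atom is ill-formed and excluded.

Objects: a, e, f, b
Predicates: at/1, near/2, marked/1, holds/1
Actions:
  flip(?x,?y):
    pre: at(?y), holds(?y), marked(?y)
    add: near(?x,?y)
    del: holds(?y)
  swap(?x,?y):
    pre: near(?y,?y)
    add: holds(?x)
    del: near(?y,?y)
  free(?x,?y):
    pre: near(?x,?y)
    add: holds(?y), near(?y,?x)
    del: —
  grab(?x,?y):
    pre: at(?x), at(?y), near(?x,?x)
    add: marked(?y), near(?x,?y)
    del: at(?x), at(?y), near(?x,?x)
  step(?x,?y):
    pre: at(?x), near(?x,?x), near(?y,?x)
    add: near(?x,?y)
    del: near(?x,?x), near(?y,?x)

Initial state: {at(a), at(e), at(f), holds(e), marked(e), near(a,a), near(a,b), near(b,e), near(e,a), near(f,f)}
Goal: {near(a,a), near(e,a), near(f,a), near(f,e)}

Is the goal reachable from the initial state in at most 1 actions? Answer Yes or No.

1. flip(f,e)  →  {at(a), at(e), at(f), marked(e), near(a,a), near(a,b), near(b,e), near(e,a), near(f,e), near(f,f)}
2. grab(f,a)  →  {at(e), marked(a), marked(e), near(a,a), near(a,b), near(b,e), near(e,a), near(f,a), near(f,e)}
optimal plan length = 2; 2 > 1

No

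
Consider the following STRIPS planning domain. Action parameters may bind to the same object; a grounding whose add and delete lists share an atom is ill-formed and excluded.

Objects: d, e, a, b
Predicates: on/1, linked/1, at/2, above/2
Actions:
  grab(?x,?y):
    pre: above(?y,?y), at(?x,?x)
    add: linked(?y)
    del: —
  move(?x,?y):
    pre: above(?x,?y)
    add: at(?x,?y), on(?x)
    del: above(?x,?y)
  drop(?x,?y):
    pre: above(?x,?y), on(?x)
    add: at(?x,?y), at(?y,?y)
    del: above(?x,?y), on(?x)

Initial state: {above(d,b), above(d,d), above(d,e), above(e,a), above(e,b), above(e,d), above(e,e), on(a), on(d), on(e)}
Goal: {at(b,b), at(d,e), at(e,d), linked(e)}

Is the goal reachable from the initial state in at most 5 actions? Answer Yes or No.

Yes

1. move(d,e)  →  {above(d,b), above(d,d), above(e,a), above(e,b), above(e,d), above(e,e), at(d,e), on(a), on(d), on(e)}
2. move(e,d)  →  {above(d,b), above(d,d), above(e,a), above(e,b), above(e,e), at(d,e), at(e,d), on(a), on(d), on(e)}
3. drop(d,b)  →  {above(d,d), above(e,a), above(e,b), above(e,e), at(b,b), at(d,b), at(d,e), at(e,d), on(a), on(e)}
4. grab(b,e)  →  {above(d,d), above(e,a), above(e,b), above(e,e), at(b,b), at(d,b), at(d,e), at(e,d), linked(e), on(a), on(e)}
optimal plan length = 4; 4 ≤ 5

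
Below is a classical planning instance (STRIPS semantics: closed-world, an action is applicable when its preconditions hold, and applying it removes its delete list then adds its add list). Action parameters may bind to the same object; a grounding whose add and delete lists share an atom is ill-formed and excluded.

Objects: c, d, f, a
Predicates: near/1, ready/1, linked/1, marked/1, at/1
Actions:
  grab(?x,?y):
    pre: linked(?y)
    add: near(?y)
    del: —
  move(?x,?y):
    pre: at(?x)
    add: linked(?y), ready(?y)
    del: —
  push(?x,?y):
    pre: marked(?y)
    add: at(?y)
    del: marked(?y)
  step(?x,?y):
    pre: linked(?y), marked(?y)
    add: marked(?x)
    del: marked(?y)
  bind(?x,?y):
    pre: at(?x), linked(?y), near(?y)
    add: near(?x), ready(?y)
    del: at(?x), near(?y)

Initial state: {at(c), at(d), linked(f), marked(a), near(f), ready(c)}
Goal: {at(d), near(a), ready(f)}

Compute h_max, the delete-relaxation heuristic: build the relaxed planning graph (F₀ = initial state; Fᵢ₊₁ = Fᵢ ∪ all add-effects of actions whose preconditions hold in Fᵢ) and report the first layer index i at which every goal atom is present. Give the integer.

F0 = init (6 atoms)
F1 = F0 ∪ {at(a), linked(a), linked(c), linked(d), near(c), near(d), ready(a), ready(d), ready(f)}  (15 atoms)
F2 = F1 ∪ {marked(c), marked(d), marked(f), near(a)}  (19 atoms)
goal ⊆ F2  ⇒  h_max = 2

2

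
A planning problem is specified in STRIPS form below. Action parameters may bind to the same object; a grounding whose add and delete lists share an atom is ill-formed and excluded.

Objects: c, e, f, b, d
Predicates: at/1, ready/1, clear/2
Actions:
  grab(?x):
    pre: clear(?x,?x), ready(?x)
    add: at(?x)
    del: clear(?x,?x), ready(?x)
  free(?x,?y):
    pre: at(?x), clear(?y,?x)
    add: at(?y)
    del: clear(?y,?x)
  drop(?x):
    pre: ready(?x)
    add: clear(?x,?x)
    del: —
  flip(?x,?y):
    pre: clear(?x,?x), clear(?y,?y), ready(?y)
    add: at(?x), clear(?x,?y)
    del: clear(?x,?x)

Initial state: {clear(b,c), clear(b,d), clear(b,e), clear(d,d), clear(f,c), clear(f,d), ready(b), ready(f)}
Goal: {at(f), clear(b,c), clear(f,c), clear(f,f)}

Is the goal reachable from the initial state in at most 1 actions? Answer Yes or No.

1. drop(f)  →  {clear(b,c), clear(b,d), clear(b,e), clear(d,d), clear(f,c), clear(f,d), clear(f,f), ready(b), ready(f)}
2. flip(d,f)  →  {at(d), clear(b,c), clear(b,d), clear(b,e), clear(d,f), clear(f,c), clear(f,d), clear(f,f), ready(b), ready(f)}
3. free(d,f)  →  {at(d), at(f), clear(b,c), clear(b,d), clear(b,e), clear(d,f), clear(f,c), clear(f,f), ready(b), ready(f)}
optimal plan length = 3; 3 > 1

No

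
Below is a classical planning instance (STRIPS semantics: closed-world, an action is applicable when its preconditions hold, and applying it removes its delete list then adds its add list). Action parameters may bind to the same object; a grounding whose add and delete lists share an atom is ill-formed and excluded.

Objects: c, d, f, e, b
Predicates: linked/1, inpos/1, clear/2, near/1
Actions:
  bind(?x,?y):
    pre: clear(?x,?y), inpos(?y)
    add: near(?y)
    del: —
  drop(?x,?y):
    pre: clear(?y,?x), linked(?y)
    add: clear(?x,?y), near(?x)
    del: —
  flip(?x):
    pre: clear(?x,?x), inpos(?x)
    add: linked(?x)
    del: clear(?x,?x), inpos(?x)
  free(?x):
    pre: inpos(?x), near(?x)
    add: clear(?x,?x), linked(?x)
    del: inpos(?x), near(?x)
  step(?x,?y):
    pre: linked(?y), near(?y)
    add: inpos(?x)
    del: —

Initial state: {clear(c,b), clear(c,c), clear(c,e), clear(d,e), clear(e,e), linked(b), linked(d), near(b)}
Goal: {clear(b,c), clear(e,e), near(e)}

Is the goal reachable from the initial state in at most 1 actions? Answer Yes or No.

No

1. drop(e,d)  →  {clear(c,b), clear(c,c), clear(c,e), clear(d,e), clear(e,d), clear(e,e), linked(b), linked(d), near(b), near(e)}
2. step(c,b)  →  {clear(c,b), clear(c,c), clear(c,e), clear(d,e), clear(e,d), clear(e,e), inpos(c), linked(b), linked(d), near(b), near(e)}
3. flip(c)  →  {clear(c,b), clear(c,e), clear(d,e), clear(e,d), clear(e,e), linked(b), linked(c), linked(d), near(b), near(e)}
4. drop(b,c)  →  {clear(b,c), clear(c,b), clear(c,e), clear(d,e), clear(e,d), clear(e,e), linked(b), linked(c), linked(d), near(b), near(e)}
optimal plan length = 4; 4 > 1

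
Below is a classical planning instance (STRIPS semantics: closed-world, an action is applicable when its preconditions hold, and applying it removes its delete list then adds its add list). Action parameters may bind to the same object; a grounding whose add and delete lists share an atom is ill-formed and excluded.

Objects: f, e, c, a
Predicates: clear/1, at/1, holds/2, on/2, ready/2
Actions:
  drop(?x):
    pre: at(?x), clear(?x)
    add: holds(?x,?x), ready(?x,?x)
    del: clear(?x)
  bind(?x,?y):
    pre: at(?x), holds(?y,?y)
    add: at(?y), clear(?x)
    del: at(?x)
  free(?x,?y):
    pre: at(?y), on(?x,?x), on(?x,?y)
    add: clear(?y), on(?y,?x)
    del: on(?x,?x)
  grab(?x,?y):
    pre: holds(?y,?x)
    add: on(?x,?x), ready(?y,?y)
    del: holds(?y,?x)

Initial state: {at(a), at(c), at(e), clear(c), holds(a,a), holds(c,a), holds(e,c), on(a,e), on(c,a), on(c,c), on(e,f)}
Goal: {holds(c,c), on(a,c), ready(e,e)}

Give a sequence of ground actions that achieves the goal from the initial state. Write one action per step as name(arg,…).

1. drop(c)  →  {at(a), at(c), at(e), holds(a,a), holds(c,a), holds(c,c), holds(e,c), on(a,e), on(c,a), on(c,c), on(e,f), ready(c,c)}
2. free(c,a)  →  {at(a), at(c), at(e), clear(a), holds(a,a), holds(c,a), holds(c,c), holds(e,c), on(a,c), on(a,e), on(c,a), on(e,f), ready(c,c)}
3. grab(c,e)  →  {at(a), at(c), at(e), clear(a), holds(a,a), holds(c,a), holds(c,c), on(a,c), on(a,e), on(c,a), on(c,c), on(e,f), ready(c,c), ready(e,e)}

drop(c); free(c,a); grab(c,e)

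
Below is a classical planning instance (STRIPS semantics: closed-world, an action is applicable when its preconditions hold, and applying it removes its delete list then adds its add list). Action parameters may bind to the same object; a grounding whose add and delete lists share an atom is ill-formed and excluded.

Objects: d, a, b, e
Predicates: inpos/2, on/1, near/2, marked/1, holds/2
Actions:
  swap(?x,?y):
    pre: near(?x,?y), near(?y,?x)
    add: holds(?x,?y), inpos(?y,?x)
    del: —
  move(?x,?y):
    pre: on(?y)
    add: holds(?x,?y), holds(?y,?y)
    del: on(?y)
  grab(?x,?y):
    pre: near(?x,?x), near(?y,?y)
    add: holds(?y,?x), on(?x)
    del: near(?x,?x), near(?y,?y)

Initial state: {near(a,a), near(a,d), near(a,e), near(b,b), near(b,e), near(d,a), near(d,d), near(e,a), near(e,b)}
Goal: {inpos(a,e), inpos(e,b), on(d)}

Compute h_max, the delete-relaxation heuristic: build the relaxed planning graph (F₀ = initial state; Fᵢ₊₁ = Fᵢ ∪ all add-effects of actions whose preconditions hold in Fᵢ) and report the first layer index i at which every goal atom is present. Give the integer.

F0 = init (9 atoms)
F1 = F0 ∪ {holds(a,a), holds(a,b), holds(a,d), holds(a,e), holds(b,a), holds(b,b), holds(b,d), holds(b,e), holds(d,a), holds(d,b), holds(d,d), holds(e,a), holds(e,b), inpos(a,a), inpos(a,d), inpos(a,e), inpos(b,b), inpos(b,e), inpos(d,a), inpos(d,d), inpos(e,a), inpos(e,b), on(a), on(b), on(d)}  (34 atoms)
goal ⊆ F1  ⇒  h_max = 1

1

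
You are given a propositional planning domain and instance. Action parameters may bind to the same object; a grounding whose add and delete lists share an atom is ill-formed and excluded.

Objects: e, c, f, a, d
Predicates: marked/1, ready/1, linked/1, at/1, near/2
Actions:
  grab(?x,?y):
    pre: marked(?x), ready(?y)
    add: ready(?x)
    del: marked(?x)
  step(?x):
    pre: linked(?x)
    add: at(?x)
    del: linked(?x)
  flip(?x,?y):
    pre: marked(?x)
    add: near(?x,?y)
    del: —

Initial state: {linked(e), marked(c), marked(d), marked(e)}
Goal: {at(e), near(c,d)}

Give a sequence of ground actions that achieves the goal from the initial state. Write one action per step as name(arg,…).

1. step(e)  →  {at(e), marked(c), marked(d), marked(e)}
2. flip(c,d)  →  {at(e), marked(c), marked(d), marked(e), near(c,d)}

step(e); flip(c,d)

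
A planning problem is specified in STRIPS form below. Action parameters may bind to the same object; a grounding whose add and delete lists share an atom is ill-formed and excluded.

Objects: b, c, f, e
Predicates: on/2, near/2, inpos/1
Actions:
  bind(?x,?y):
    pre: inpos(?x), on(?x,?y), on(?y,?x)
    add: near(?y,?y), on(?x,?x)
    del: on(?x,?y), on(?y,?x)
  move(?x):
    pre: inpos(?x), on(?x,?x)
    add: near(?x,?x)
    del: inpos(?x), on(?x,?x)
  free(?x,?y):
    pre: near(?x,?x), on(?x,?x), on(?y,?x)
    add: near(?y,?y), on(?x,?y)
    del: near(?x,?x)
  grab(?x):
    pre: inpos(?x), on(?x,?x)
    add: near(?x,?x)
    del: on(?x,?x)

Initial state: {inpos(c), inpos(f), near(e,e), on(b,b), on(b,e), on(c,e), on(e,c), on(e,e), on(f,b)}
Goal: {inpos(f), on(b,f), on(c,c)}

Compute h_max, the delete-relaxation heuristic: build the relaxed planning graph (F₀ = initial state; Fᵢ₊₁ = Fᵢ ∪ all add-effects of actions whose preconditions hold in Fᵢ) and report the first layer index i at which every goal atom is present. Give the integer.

F0 = init (9 atoms)
F1 = F0 ∪ {near(b,b), near(c,c), on(c,c), on(e,b)}  (13 atoms)
F2 = F1 ∪ {near(f,f), on(b,f)}  (15 atoms)
goal ⊆ F2  ⇒  h_max = 2

2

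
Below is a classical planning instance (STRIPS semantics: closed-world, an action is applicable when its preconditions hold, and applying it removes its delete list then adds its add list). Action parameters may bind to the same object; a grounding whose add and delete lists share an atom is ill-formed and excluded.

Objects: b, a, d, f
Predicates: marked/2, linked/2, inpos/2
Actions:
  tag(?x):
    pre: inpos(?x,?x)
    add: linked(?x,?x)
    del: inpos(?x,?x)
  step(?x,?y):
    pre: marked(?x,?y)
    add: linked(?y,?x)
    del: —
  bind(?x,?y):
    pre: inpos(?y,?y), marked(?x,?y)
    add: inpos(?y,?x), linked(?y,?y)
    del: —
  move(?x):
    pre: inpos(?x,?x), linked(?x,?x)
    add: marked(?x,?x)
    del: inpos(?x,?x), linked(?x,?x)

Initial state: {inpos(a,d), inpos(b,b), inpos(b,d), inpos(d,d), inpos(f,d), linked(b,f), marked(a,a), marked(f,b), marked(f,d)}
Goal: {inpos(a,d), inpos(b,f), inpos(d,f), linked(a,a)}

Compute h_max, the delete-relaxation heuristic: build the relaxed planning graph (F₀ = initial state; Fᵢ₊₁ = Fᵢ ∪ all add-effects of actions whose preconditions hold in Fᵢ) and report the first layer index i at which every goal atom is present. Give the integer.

1

F0 = init (9 atoms)
F1 = F0 ∪ {inpos(b,f), inpos(d,f), linked(a,a), linked(b,b), linked(d,d), linked(d,f)}  (15 atoms)
goal ⊆ F1  ⇒  h_max = 1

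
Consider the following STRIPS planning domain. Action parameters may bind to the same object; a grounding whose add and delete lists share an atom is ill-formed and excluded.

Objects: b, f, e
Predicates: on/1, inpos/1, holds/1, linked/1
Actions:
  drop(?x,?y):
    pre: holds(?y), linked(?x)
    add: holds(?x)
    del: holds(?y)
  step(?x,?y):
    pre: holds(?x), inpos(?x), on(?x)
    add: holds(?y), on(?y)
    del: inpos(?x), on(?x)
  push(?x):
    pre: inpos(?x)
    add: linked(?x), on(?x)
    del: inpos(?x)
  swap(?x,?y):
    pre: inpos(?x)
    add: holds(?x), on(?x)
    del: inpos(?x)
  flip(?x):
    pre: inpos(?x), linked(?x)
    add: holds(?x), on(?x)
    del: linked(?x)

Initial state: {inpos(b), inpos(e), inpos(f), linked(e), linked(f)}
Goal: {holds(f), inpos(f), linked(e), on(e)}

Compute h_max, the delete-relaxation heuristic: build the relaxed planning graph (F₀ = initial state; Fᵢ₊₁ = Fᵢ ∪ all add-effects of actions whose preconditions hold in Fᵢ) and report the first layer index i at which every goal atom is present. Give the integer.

1

F0 = init (5 atoms)
F1 = F0 ∪ {holds(b), holds(e), holds(f), linked(b), on(b), on(e), on(f)}  (12 atoms)
goal ⊆ F1  ⇒  h_max = 1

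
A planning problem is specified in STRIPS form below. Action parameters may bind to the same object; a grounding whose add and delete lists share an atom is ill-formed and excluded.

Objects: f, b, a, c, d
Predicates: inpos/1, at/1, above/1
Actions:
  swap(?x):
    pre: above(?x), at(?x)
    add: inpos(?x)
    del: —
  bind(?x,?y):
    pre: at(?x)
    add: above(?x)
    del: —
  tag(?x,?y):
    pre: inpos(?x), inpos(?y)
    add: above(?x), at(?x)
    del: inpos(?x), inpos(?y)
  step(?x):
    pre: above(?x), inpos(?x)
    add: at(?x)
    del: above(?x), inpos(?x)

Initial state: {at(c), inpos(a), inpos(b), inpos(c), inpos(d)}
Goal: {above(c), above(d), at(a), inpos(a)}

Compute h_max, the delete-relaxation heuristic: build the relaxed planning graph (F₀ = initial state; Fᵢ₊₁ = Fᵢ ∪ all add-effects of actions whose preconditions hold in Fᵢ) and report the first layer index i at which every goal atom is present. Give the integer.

1

F0 = init (5 atoms)
F1 = F0 ∪ {above(a), above(b), above(c), above(d), at(a), at(b), at(d)}  (12 atoms)
goal ⊆ F1  ⇒  h_max = 1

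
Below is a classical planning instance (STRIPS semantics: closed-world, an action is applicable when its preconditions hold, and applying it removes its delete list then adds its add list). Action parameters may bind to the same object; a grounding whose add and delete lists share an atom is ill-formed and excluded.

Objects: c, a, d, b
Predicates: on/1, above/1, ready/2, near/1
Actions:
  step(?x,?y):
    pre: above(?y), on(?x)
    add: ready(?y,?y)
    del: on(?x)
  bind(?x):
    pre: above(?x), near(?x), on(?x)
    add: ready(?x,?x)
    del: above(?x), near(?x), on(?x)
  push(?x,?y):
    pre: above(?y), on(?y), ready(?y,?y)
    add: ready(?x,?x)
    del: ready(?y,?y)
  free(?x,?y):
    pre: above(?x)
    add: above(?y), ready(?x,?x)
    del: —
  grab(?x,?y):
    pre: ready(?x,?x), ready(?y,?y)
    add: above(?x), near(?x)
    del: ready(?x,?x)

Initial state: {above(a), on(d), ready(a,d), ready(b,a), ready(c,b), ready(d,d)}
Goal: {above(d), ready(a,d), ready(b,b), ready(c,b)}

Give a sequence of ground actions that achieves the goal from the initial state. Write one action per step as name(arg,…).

free(a,d); push(b,d)

1. free(a,d)  →  {above(a), above(d), on(d), ready(a,a), ready(a,d), ready(b,a), ready(c,b), ready(d,d)}
2. push(b,d)  →  {above(a), above(d), on(d), ready(a,a), ready(a,d), ready(b,a), ready(b,b), ready(c,b)}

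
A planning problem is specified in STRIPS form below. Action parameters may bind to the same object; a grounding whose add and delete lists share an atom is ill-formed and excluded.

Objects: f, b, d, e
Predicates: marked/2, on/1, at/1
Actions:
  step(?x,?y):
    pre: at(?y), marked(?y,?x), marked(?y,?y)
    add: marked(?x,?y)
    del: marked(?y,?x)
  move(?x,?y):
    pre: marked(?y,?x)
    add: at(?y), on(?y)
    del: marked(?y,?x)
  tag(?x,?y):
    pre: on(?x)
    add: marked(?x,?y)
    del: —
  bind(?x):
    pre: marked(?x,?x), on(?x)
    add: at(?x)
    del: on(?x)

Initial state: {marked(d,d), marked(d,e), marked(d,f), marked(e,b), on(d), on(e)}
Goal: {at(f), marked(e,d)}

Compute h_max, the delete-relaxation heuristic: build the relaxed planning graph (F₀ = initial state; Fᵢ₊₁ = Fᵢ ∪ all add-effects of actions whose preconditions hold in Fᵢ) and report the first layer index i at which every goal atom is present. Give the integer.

F0 = init (6 atoms)
F1 = F0 ∪ {at(d), at(e), marked(d,b), marked(e,d), marked(e,e), marked(e,f)}  (12 atoms)
F2 = F1 ∪ {marked(b,d), marked(b,e), marked(f,d), marked(f,e)}  (16 atoms)
F3 = F2 ∪ {at(b), at(f), on(b), on(f)}  (20 atoms)
goal ⊆ F3  ⇒  h_max = 3

3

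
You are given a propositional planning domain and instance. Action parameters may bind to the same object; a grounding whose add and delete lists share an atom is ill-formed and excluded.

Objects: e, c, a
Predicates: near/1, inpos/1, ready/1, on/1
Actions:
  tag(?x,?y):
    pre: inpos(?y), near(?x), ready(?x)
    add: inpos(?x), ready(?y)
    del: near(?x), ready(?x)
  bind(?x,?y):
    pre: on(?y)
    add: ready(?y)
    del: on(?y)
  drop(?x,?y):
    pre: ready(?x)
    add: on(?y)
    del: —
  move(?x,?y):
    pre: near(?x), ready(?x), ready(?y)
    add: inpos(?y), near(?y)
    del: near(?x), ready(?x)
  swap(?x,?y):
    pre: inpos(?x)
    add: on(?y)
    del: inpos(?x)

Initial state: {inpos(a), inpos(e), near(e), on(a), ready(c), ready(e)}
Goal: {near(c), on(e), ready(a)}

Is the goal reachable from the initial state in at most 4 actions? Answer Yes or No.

1. bind(e,a)  →  {inpos(a), inpos(e), near(e), ready(a), ready(c), ready(e)}
2. drop(e,e)  →  {inpos(a), inpos(e), near(e), on(e), ready(a), ready(c), ready(e)}
3. move(e,c)  →  {inpos(a), inpos(c), inpos(e), near(c), on(e), ready(a), ready(c)}
optimal plan length = 3; 3 ≤ 4

Yes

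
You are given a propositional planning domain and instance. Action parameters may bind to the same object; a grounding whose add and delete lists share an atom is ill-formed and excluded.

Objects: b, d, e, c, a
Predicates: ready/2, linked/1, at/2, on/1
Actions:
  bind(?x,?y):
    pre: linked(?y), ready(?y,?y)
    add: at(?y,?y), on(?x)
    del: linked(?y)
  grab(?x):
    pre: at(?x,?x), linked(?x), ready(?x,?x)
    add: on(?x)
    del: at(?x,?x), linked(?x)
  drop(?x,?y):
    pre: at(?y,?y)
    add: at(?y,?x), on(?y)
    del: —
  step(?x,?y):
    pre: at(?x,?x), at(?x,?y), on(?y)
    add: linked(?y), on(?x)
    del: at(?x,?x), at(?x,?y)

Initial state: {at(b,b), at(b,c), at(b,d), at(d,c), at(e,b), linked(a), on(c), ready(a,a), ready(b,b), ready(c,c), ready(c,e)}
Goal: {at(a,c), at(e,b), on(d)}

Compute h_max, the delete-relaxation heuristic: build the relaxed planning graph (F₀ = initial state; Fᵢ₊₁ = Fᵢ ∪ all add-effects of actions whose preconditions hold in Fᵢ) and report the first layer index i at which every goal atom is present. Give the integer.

2

F0 = init (11 atoms)
F1 = F0 ∪ {at(a,a), at(b,a), at(b,e), linked(c), on(a), on(b), on(d), on(e)}  (19 atoms)
F2 = F1 ∪ {at(a,b), at(a,c), at(a,d), at(a,e), at(c,c), linked(b), linked(d), linked(e)}  (27 atoms)
goal ⊆ F2  ⇒  h_max = 2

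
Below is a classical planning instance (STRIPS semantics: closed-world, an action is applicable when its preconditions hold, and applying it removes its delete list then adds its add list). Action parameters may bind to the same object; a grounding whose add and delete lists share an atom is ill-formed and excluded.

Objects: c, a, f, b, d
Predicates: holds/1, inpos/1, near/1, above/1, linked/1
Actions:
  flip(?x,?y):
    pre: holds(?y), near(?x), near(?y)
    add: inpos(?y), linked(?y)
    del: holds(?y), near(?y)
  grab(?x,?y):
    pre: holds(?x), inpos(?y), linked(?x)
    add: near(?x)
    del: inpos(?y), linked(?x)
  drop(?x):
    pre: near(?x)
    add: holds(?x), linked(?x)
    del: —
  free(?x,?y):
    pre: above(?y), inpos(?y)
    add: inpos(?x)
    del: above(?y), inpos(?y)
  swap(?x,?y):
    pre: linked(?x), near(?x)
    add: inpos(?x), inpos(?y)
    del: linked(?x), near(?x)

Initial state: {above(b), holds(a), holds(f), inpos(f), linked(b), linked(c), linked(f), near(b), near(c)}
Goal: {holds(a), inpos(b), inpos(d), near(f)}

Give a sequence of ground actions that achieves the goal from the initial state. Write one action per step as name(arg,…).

1. grab(f,f)  →  {above(b), holds(a), holds(f), linked(b), linked(c), near(b), near(c), near(f)}
2. swap(b,d)  →  {above(b), holds(a), holds(f), inpos(b), inpos(d), linked(c), near(c), near(f)}

grab(f,f); swap(b,d)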